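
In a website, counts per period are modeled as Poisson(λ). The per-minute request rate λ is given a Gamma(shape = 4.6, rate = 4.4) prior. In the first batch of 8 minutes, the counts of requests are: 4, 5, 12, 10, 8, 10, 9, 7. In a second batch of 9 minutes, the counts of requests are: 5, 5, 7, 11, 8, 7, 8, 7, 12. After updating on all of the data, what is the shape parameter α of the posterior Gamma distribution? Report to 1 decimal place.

With a Gamma(shape α, rate β) prior, the Poisson likelihood is conjugate: the posterior is Gamma(α + ΣXᵢ, β + n).
Batch 1: sum of counts S = 65 over n = 8 minutes.
After batch 1: Gamma(α+S, β+n) = Gamma(4.6+65, 4.4+8) = Gamma(69.6, 12.4).
Batch 2: sum of counts S = 70 over n = 9 minutes.
After batch 2: Gamma(α+S, β+n) = Gamma(69.6+70, 12.4+9) = Gamma(139.6, 21.4).
Posterior α = 139.6.

139.6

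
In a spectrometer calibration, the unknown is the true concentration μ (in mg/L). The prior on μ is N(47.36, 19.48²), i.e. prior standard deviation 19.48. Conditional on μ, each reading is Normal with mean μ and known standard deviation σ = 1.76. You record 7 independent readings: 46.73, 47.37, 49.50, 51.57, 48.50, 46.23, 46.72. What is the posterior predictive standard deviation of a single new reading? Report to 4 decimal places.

1.8814

For Normal data with known variance σ², a Normal(μ₀, σ₀²) prior on μ is conjugate. Posterior precision = 1/σ₀² + n/σ²; posterior mean is the precision-weighted average of μ₀ and x̄.
σ₀² = 19.48² = 379.4704, σ² = 1.76² = 3.0976; σ² + n·σ₀² = 3.0976 + 7·379.4704 = 2659.3904.
Posterior precision = 1/σ₀² + n/σ² = 1/379.4704 + 7/3.0976 = (σ² + n·σ₀²)/(σ₀²σ²) = 2659.3904/(379.4704·3.0976); posterior variance σₙ² = σ₀²σ²/(σ² + n·σ₀²) = 379.4704·3.0976/2659.3904 = 0.441999.
Predictive variance for one new observation = σₙ² + σ² = 379.4704·3.0976/2659.3904 + 3.0976 = σ²·(σ₀² + 2659.3904)/2659.3904 = 3.0976·3038.8608/2659.3904 = 3.539599; SD = √(3.0976·3038.8608/2659.3904) = 1.8814.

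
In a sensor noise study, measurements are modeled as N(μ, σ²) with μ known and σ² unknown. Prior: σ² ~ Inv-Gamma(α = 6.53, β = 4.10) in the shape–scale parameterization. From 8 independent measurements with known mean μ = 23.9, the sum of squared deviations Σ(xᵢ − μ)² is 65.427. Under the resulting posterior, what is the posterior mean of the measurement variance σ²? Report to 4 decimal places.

3.8629

With known mean μ and an Inverse-Gamma(α, β) prior on σ², the Normal likelihood is conjugate: posterior is Inv-Gamma(α + n/2, β + Σ(xᵢ−μ)²/2).
Posterior: Inv-Gamma(6.53 + 8/2, 4.10 + 65.427/2) = Inv-Gamma(10.53, 36.8135).
E[σ²|data] = β/(α−1) = 36.8135/9.53 = 3.8629.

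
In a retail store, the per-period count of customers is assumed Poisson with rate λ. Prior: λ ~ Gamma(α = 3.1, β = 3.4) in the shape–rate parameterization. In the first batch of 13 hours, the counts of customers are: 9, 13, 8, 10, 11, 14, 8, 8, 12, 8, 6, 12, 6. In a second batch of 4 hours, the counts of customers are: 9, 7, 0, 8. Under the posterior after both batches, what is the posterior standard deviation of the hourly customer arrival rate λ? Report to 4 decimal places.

0.6046

With a Gamma(shape α, rate β) prior, the Poisson likelihood is conjugate: the posterior is Gamma(α + ΣXᵢ, β + n).
Batch 1: sum of counts S = 125 over n = 13 hours.
After batch 1: Gamma(α+S, β+n) = Gamma(3.1+125, 3.4+13) = Gamma(128.1, 16.4).
Batch 2: sum of counts S = 24 over n = 4 hours.
After batch 2: Gamma(α+S, β+n) = Gamma(128.1+24, 16.4+4) = Gamma(152.1, 20.4).
SD = √α/β = √152.1/20.4 = 0.6046.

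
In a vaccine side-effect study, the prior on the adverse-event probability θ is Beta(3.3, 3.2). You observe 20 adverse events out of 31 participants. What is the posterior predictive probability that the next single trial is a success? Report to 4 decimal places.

The Beta prior is conjugate to a Binomial/Bernoulli likelihood; the update adds successes to α and failures to β.
Posterior: Beta(α+k, β+n−k) = Beta(3.3+20, 3.2+11) = Beta(23.3, 14.2).
For a single future Bernoulli trial, P(success | data) = α/(α+β) = 0.6213.

0.6213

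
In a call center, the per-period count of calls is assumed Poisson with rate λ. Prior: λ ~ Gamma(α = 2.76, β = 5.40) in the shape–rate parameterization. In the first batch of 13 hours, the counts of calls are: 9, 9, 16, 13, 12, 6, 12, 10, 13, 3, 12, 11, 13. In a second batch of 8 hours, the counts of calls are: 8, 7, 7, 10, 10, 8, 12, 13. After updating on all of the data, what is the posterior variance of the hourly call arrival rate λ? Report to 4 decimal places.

0.3110

With a Gamma(shape α, rate β) prior, the Poisson likelihood is conjugate: the posterior is Gamma(α + ΣXᵢ, β + n).
Batch 1: sum of counts S = 139 over n = 13 hours.
After batch 1: Gamma(α+S, β+n) = Gamma(2.76+139, 5.40+13) = Gamma(141.76, 18.40).
Batch 2: sum of counts S = 75 over n = 8 hours.
After batch 2: Gamma(α+S, β+n) = Gamma(141.76+75, 18.40+8) = Gamma(216.76, 26.40).
Var = α/β² = 216.76/26.40² = 0.3110.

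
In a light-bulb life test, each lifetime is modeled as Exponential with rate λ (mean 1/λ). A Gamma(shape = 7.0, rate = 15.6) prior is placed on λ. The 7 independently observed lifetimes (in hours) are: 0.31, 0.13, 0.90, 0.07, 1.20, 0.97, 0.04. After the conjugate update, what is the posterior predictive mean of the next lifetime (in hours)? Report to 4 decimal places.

With a Gamma(shape α, rate β) prior on the exponential rate λ, the posterior after n observations with total T = Σxᵢ is Gamma(α+n, β+T).
Sum of observations T = 3.62 hours; n = 7.
Posterior: Gamma(7.0+7, 15.6+3.62) = Gamma(14.0, 19.22).
The predictive distribution for the next observation is Lomax; its mean is β/(α−1) = 19.22/13.0 = 1.4785.

1.4785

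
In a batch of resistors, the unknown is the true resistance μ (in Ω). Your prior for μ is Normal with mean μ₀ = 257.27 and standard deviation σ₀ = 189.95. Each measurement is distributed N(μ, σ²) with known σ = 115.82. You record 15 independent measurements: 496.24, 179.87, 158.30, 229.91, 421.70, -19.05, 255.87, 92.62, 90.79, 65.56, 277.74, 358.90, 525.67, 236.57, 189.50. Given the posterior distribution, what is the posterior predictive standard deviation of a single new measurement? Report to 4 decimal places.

119.5279

For Normal data with known variance σ², a Normal(μ₀, σ₀²) prior on μ is conjugate. Posterior precision = 1/σ₀² + n/σ²; posterior mean is the precision-weighted average of μ₀ and x̄.
σ₀² = 189.95² = 36081.0025, σ² = 115.82² = 13414.2724; σ² + n·σ₀² = 13414.2724 + 15·36081.0025 = 554629.3099.
Posterior precision = 1/σ₀² + n/σ² = 1/36081.0025 + 15/13414.2724 = (σ² + n·σ₀²)/(σ₀²σ²) = 554629.3099/(36081.0025·13414.2724); posterior variance σₙ² = σ₀²σ²/(σ² + n·σ₀²) = 36081.0025·13414.2724/554629.3099 = 872.655641.
Predictive variance for one new observation = σₙ² + σ² = 36081.0025·13414.2724/554629.3099 + 13414.2724 = σ²·(σ₀² + 554629.3099)/554629.3099 = 13414.2724·590710.3124/554629.3099 = 14286.928041; SD = √(13414.2724·590710.3124/554629.3099) = 119.5279.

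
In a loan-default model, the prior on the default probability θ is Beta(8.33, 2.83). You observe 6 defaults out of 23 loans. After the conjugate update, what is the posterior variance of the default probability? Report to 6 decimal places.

0.006926

The Beta prior is conjugate to a Binomial/Bernoulli likelihood; the update adds successes to α and failures to β.
Posterior: Beta(α+k, β+n−k) = Beta(8.33+6, 2.83+17) = Beta(14.33, 19.83).
Var = αβ/((α+β)²(α+β+1)) = 14.33·19.83/(34.16²·35.16) = 0.006926.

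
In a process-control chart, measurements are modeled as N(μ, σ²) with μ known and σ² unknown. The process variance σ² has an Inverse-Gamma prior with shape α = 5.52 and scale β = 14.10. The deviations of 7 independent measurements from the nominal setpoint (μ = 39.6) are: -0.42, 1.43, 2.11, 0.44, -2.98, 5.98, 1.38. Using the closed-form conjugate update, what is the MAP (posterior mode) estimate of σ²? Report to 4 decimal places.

4.0725

With known mean μ and an Inverse-Gamma(α, β) prior on σ², the Normal likelihood is conjugate: posterior is Inv-Gamma(α + n/2, β + Σ(xᵢ−μ)²/2).
Σ(xᵢ−μ)² = (-0.42)² + (1.43)² + (2.11)² + (0.44)² + (-2.98)² + (5.98)² + (1.38)² = 53.4122.
Posterior: Inv-Gamma(5.52 + 7/2, 14.10 + 53.4122/2) = Inv-Gamma(9.02, 40.80610).
Mode = β/(α+1) = 40.80610/10.02 = 4.0725.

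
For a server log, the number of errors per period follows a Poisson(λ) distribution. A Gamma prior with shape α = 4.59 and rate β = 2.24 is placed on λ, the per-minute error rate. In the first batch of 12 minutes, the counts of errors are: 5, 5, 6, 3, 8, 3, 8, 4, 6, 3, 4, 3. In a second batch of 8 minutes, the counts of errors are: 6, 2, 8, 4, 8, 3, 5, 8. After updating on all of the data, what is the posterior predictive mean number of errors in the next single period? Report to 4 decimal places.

4.7927

With a Gamma(shape α, rate β) prior, the Poisson likelihood is conjugate: the posterior is Gamma(α + ΣXᵢ, β + n).
Batch 1: sum of counts S = 58 over n = 12 minutes.
After batch 1: Gamma(α+S, β+n) = Gamma(4.59+58, 2.24+12) = Gamma(62.59, 14.24).
Batch 2: sum of counts S = 44 over n = 8 minutes.
After batch 2: Gamma(α+S, β+n) = Gamma(62.59+44, 14.24+8) = Gamma(106.59, 22.24).
The predictive distribution for one future period is NegBinom with mean α/β = 4.7927.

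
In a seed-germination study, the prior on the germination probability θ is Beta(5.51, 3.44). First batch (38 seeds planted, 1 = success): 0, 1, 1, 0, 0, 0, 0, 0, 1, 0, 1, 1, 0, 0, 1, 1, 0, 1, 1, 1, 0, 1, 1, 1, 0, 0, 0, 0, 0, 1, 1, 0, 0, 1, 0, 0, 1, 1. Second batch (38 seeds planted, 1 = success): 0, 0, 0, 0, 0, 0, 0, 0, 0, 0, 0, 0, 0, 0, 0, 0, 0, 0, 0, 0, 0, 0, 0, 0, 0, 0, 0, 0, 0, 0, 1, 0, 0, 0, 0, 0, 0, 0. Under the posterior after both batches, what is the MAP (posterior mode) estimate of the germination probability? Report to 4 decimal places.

The Beta prior is conjugate to a Binomial/Bernoulli likelihood; the update adds successes to α and failures to β.
After batch 1: Beta(5.51+18, 3.44+20) = Beta(23.51, 23.44).
After batch 2: Beta(23.51+1, 23.44+37) = Beta(24.51, 60.44).
Mode of Beta(a,b) for a,b>1 is (a−1)/(a+b−2) = 23.51/82.95 = 0.2834.

0.2834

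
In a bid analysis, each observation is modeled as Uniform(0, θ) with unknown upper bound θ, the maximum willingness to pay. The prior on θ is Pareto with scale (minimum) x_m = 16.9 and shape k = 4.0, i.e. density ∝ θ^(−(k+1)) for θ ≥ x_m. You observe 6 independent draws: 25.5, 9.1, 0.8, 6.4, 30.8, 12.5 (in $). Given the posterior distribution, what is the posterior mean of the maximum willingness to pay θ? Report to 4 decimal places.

34.2222

A Pareto(scale x_m, shape k) prior on the upper bound θ of Uniform(0, θ) is conjugate: posterior is Pareto(max(x_m, max xᵢ), k + n).
Sample maximum = 30.8; prior scale x_m = 16.9 → posterior scale = max = 30.8.
Posterior shape = 4.0 + 6 = 10.0.
E[θ|data] = k·x_m/(k−1) = 10.0·30.8/9.0 = 34.2222.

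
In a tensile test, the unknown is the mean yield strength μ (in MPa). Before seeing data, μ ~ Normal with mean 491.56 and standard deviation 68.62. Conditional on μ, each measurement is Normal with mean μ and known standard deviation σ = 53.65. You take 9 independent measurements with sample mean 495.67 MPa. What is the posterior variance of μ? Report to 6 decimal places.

For Normal data with known variance σ², a Normal(μ₀, σ₀²) prior on μ is conjugate. Posterior precision = 1/σ₀² + n/σ²; posterior mean is the precision-weighted average of μ₀ and x̄.
σ₀² = 68.62² = 4708.7044, σ² = 53.65² = 2878.3225; σ² + n·σ₀² = 2878.3225 + 9·4708.7044 = 45256.6621.
Posterior precision = 1/σ₀² + n/σ² = 1/4708.7044 + 9/2878.3225 = (σ² + n·σ₀²)/(σ₀²σ²) = 45256.6621/(4708.7044·2878.3225); posterior variance σₙ² = σ₀²σ²/(σ² + n·σ₀²) = 4708.7044·2878.3225/45256.6621 = 299.473474.

299.473474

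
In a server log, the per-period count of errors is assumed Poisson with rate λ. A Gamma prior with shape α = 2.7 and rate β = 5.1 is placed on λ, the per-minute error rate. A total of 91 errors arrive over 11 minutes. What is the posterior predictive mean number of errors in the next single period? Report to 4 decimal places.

With a Gamma(shape α, rate β) prior, the Poisson likelihood is conjugate: the posterior is Gamma(α + ΣXᵢ, β + n).
Posterior: Gamma(α+S, β+n) = Gamma(2.7+91, 5.1+11) = Gamma(93.7, 16.1).
The predictive distribution for one future period is NegBinom with mean α/β = 5.8199.

5.8199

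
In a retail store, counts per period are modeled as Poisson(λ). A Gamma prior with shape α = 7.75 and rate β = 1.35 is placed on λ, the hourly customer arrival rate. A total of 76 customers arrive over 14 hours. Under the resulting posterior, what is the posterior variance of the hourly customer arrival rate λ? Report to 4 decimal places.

With a Gamma(shape α, rate β) prior, the Poisson likelihood is conjugate: the posterior is Gamma(α + ΣXᵢ, β + n).
Posterior: Gamma(α+S, β+n) = Gamma(7.75+76, 1.35+14) = Gamma(83.75, 15.35).
Var = α/β² = 83.75/15.35² = 0.3554.

0.3554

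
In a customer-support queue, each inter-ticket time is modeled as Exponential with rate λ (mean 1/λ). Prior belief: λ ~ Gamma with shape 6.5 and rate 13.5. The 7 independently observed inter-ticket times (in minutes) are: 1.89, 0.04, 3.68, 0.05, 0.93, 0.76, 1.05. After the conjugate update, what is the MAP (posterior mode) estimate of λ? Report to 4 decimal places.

With a Gamma(shape α, rate β) prior on the exponential rate λ, the posterior after n observations with total T = Σxᵢ is Gamma(α+n, β+T).
Sum of observations T = 8.40 minutes; n = 7.
Posterior: Gamma(6.5+7, 13.5+8.40) = Gamma(13.5, 21.90).
Mode = (α−1)/β = 0.5708.

0.5708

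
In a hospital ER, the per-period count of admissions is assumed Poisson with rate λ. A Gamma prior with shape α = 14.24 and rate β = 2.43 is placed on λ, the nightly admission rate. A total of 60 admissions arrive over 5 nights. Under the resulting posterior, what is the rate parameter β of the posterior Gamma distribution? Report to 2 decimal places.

With a Gamma(shape α, rate β) prior, the Poisson likelihood is conjugate: the posterior is Gamma(α + ΣXᵢ, β + n).
Posterior: Gamma(α+S, β+n) = Gamma(14.24+60, 2.43+5) = Gamma(74.24, 7.43).
Posterior β = 7.43.

7.43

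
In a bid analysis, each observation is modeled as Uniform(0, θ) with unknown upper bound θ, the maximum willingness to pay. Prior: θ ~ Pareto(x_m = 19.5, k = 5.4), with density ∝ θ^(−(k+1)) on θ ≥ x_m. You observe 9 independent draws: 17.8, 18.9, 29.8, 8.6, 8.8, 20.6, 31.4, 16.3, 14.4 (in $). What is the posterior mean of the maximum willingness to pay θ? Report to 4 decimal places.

33.7433

A Pareto(scale x_m, shape k) prior on the upper bound θ of Uniform(0, θ) is conjugate: posterior is Pareto(max(x_m, max xᵢ), k + n).
Sample maximum = 31.4; prior scale x_m = 19.5 → posterior scale = max = 31.4.
Posterior shape = 5.4 + 9 = 14.4.
E[θ|data] = k·x_m/(k−1) = 14.4·31.4/13.4 = 33.7433.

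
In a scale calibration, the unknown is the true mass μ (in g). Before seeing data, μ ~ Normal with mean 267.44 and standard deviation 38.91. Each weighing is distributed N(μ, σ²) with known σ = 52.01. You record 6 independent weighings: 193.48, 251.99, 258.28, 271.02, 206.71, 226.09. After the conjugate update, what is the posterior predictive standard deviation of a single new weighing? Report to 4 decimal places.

For Normal data with known variance σ², a Normal(μ₀, σ₀²) prior on μ is conjugate. Posterior precision = 1/σ₀² + n/σ²; posterior mean is the precision-weighted average of μ₀ and x̄.
σ₀² = 38.91² = 1513.9881, σ² = 52.01² = 2705.0401; σ² + n·σ₀² = 2705.0401 + 6·1513.9881 = 11788.9687.
Posterior precision = 1/σ₀² + n/σ² = 1/1513.9881 + 6/2705.0401 = (σ² + n·σ₀²)/(σ₀²σ²) = 11788.9687/(1513.9881·2705.0401); posterior variance σₙ² = σ₀²σ²/(σ² + n·σ₀²) = 1513.9881·2705.0401/11788.9687 = 347.392433.
Predictive variance for one new observation = σₙ² + σ² = 1513.9881·2705.0401/11788.9687 + 2705.0401 = σ²·(σ₀² + 11788.9687)/11788.9687 = 2705.0401·13302.9568/11788.9687 = 3052.432533; SD = √(2705.0401·13302.9568/11788.9687) = 55.2488.

55.2488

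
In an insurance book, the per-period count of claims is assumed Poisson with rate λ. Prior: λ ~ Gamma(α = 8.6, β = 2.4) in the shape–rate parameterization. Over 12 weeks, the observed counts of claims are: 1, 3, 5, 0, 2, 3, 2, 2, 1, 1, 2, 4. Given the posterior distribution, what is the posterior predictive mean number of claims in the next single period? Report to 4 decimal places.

2.4028

With a Gamma(shape α, rate β) prior, the Poisson likelihood is conjugate: the posterior is Gamma(α + ΣXᵢ, β + n).
Sum of counts S = 26 over n = 12 weeks.
Posterior: Gamma(α+S, β+n) = Gamma(8.6+26, 2.4+12) = Gamma(34.6, 14.4).
The predictive distribution for one future period is NegBinom with mean α/β = 2.4028.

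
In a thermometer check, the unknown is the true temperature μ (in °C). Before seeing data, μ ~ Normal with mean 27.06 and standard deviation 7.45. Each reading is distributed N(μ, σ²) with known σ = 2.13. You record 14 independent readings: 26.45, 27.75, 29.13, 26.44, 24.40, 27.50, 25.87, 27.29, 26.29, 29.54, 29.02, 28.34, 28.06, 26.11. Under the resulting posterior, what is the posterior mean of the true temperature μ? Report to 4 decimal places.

27.2979

For Normal data with known variance σ², a Normal(μ₀, σ₀²) prior on μ is conjugate. Posterior precision = 1/σ₀² + n/σ²; posterior mean is the precision-weighted average of μ₀ and x̄.
Σxᵢ = 26.45 + 27.75 + 29.13 + 26.44 + 24.40 + 27.50 + 25.87 + 27.29 + 26.29 + 29.54 + 29.02 + 28.34 + 28.06 + 26.11 = 382.19, so n·x̄ = 382.19.
σ₀² = 7.45² = 55.5025, σ² = 2.13² = 4.5369; σ² + n·σ₀² = 4.5369 + 14·55.5025 = 781.5719.
Posterior mean = (μ₀/σ₀² + n·x̄/σ²)/(1/σ₀² + n/σ²) = (σ²·μ₀ + σ₀²·n·x̄)/(σ² + n·σ₀²) = (4.5369·27.06 + 55.5025·382.19)/781.5719 = 21335.268989/781.5719 = 27.2979.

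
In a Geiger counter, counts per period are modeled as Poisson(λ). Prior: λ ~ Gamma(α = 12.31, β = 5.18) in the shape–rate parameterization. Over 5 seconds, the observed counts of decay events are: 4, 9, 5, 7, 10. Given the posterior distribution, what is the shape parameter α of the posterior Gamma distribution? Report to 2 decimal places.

47.31

With a Gamma(shape α, rate β) prior, the Poisson likelihood is conjugate: the posterior is Gamma(α + ΣXᵢ, β + n).
Sum of counts S = 35 over n = 5 seconds.
Posterior: Gamma(α+S, β+n) = Gamma(12.31+35, 5.18+5) = Gamma(47.31, 10.18).
Posterior α = 47.31.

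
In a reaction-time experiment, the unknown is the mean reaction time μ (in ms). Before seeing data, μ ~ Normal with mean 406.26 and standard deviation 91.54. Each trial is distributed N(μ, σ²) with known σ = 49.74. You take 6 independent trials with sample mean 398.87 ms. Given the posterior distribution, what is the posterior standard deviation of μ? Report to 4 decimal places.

19.8244

For Normal data with known variance σ², a Normal(μ₀, σ₀²) prior on μ is conjugate. Posterior precision = 1/σ₀² + n/σ²; posterior mean is the precision-weighted average of μ₀ and x̄.
σ₀² = 91.54² = 8379.5716, σ² = 49.74² = 2474.0676; σ² + n·σ₀² = 2474.0676 + 6·8379.5716 = 52751.4972.
Posterior precision = 1/σ₀² + n/σ² = 1/8379.5716 + 6/2474.0676 = (σ² + n·σ₀²)/(σ₀²σ²) = 52751.4972/(8379.5716·2474.0676); posterior variance σₙ² = σ₀²σ²/(σ² + n·σ₀²) = 8379.5716·2474.0676/52751.4972 = 393.005463.
Posterior SD = √σₙ² = √(8379.5716·2474.0676/52751.4972) = 19.8244.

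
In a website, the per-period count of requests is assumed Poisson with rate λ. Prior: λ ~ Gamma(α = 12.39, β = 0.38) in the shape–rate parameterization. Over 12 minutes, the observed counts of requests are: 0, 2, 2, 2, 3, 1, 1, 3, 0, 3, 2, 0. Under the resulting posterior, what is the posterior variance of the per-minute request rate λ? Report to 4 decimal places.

With a Gamma(shape α, rate β) prior, the Poisson likelihood is conjugate: the posterior is Gamma(α + ΣXᵢ, β + n).
Sum of counts S = 19 over n = 12 minutes.
Posterior: Gamma(α+S, β+n) = Gamma(12.39+19, 0.38+12) = Gamma(31.39, 12.38).
Var = α/β² = 31.39/12.38² = 0.2048.

0.2048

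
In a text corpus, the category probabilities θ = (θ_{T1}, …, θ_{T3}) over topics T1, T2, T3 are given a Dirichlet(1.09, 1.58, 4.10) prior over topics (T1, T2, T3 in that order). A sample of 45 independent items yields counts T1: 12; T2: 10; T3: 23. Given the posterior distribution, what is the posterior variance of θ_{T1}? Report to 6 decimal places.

The Dirichlet prior is conjugate to the Multinomial likelihood: each posterior αⱼ = prior αⱼ + observed count nⱼ.
Posterior concentration: (13.09, 11.58, 27.10), total = 51.77.
Var[θ_j] = α_j(Σα−α_j)/((Σα)²(Σα+1)) = 13.09·38.68/(51.77²·52.77) = 0.003580.

0.003580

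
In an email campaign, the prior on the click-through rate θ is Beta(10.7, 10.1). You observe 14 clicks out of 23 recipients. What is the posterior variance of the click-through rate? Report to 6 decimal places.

0.005489

The Beta prior is conjugate to a Binomial/Bernoulli likelihood; the update adds successes to α and failures to β.
Posterior: Beta(α+k, β+n−k) = Beta(10.7+14, 10.1+9) = Beta(24.7, 19.1).
Var = αβ/((α+β)²(α+β+1)) = 24.7·19.1/(43.8²·44.8) = 0.005489.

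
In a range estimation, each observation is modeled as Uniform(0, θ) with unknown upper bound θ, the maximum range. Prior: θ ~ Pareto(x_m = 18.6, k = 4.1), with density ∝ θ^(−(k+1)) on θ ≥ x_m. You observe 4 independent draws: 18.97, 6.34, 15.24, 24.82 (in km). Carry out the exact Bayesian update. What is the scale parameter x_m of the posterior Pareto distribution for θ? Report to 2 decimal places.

24.82

A Pareto(scale x_m, shape k) prior on the upper bound θ of Uniform(0, θ) is conjugate: posterior is Pareto(max(x_m, max xᵢ), k + n).
Sample maximum = 24.82; prior scale x_m = 18.6 → posterior scale = max = 24.82.
Posterior shape = 4.1 + 4 = 8.1.
Posterior scale x_m = 24.82.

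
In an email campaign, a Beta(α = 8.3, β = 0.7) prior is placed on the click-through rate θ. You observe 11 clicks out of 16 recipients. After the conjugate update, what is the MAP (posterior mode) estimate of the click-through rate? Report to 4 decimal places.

The Beta prior is conjugate to a Binomial/Bernoulli likelihood; the update adds successes to α and failures to β.
Posterior: Beta(α+k, β+n−k) = Beta(8.3+11, 0.7+5) = Beta(19.3, 5.7).
Mode of Beta(a,b) for a,b>1 is (a−1)/(a+b−2) = 18.3/23.0 = 0.7957.

0.7957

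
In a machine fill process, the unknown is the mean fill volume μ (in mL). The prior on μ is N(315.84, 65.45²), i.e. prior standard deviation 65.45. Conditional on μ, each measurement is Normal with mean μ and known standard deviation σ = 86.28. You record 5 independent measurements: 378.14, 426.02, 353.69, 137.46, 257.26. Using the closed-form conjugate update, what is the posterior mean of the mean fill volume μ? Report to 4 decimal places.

311.8877

For Normal data with known variance σ², a Normal(μ₀, σ₀²) prior on μ is conjugate. Posterior precision = 1/σ₀² + n/σ²; posterior mean is the precision-weighted average of μ₀ and x̄.
Σxᵢ = 378.14 + 426.02 + 353.69 + 137.46 + 257.26 = 1552.57, so n·x̄ = 1552.57.
σ₀² = 65.45² = 4283.7025, σ² = 86.28² = 7444.2384; σ² + n·σ₀² = 7444.2384 + 5·4283.7025 = 28862.7509.
Posterior mean = (μ₀/σ₀² + n·x̄/σ²)/(1/σ₀² + n/σ²) = (σ²·μ₀ + σ₀²·n·x̄)/(σ² + n·σ₀²) = (7444.2384·315.84 + 4283.7025·1552.57)/28862.7509 = 9001936.246681/28862.7509 = 311.8877.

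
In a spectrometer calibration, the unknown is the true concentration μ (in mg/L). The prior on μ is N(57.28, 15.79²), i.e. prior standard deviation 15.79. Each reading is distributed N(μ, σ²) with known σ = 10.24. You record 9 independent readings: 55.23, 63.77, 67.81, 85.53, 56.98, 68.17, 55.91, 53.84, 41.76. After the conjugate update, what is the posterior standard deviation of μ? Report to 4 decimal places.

3.3363

For Normal data with known variance σ², a Normal(μ₀, σ₀²) prior on μ is conjugate. Posterior precision = 1/σ₀² + n/σ²; posterior mean is the precision-weighted average of μ₀ and x̄.
σ₀² = 15.79² = 249.3241, σ² = 10.24² = 104.8576; σ² + n·σ₀² = 104.8576 + 9·249.3241 = 2348.7745.
Posterior precision = 1/σ₀² + n/σ² = 1/249.3241 + 9/104.8576 = (σ² + n·σ₀²)/(σ₀²σ²) = 2348.7745/(249.3241·104.8576); posterior variance σₙ² = σ₀²σ²/(σ² + n·σ₀²) = 249.3241·104.8576/2348.7745 = 11.130710.
Posterior SD = √σₙ² = √(249.3241·104.8576/2348.7745) = 3.3363.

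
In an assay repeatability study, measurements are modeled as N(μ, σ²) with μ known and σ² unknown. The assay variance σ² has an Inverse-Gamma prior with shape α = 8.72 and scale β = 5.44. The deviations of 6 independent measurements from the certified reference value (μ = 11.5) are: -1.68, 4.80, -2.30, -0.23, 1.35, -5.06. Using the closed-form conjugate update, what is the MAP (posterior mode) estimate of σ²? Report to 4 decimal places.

2.7324

With known mean μ and an Inverse-Gamma(α, β) prior on σ², the Normal likelihood is conjugate: posterior is Inv-Gamma(α + n/2, β + Σ(xᵢ−μ)²/2).
Σ(xᵢ−μ)² = (-1.68)² + (4.80)² + (-2.30)² + (-0.23)² + (1.35)² + (-5.06)² = 58.6314.
Posterior: Inv-Gamma(8.72 + 6/2, 5.44 + 58.6314/2) = Inv-Gamma(11.72, 34.75570).
Mode = β/(α+1) = 34.75570/12.72 = 2.7324.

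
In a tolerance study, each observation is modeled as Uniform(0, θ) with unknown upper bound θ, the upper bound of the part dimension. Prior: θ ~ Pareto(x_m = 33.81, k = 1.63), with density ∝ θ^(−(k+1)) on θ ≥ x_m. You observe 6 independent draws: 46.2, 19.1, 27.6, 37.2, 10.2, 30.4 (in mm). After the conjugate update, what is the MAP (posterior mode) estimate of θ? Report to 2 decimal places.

46.20

A Pareto(scale x_m, shape k) prior on the upper bound θ of Uniform(0, θ) is conjugate: posterior is Pareto(max(x_m, max xᵢ), k + n).
Sample maximum = 46.2; prior scale x_m = 33.81 → posterior scale = max = 46.20.
Posterior shape = 1.63 + 6 = 7.63.
The Pareto density is decreasing on [x_m, ∞), so the mode is x_m = 46.20.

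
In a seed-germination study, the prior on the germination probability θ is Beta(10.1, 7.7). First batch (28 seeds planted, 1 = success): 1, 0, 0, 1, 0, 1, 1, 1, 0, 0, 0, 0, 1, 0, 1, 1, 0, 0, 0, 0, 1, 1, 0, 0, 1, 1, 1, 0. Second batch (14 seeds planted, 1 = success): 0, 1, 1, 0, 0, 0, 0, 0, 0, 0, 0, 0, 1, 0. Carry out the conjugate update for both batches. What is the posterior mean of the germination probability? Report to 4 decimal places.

0.4365

The Beta prior is conjugate to a Binomial/Bernoulli likelihood; the update adds successes to α and failures to β.
After batch 1: Beta(10.1+13, 7.7+15) = Beta(23.1, 22.7).
After batch 2: Beta(23.1+3, 22.7+11) = Beta(26.1, 33.7).
Posterior mean = α/(α+β) = 26.1/59.8 = 0.4365.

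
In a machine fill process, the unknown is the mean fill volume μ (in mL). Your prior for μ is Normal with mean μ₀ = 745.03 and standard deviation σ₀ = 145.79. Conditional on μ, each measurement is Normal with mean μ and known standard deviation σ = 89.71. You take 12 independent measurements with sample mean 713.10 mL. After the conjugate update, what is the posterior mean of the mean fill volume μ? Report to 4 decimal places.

714.0767

For Normal data with known variance σ², a Normal(μ₀, σ₀²) prior on μ is conjugate. Posterior precision = 1/σ₀² + n/σ²; posterior mean is the precision-weighted average of μ₀ and x̄.
n·x̄ = 12·713.10 = 8557.2.
σ₀² = 145.79² = 21254.7241, σ² = 89.71² = 8047.8841; σ² + n·σ₀² = 8047.8841 + 12·21254.7241 = 263104.5733.
Posterior mean = (μ₀/σ₀² + n·x̄/σ²)/(1/σ₀² + n/σ²) = (σ²·μ₀ + σ₀²·n·x̄)/(σ² + n·σ₀²) = (8047.8841·745.03 + 21254.7241·8557.2)/263104.5733 = 187876840.159543/263104.5733 = 714.0767.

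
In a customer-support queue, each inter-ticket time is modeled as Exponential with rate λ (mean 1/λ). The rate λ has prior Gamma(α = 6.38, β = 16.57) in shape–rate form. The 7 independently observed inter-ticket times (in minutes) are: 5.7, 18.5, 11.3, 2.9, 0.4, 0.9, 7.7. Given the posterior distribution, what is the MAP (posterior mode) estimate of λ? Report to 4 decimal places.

0.1935

With a Gamma(shape α, rate β) prior on the exponential rate λ, the posterior after n observations with total T = Σxᵢ is Gamma(α+n, β+T).
Sum of observations T = 47.4 minutes; n = 7.
Posterior: Gamma(6.38+7, 16.57+47.4) = Gamma(13.38, 63.97).
Mode = (α−1)/β = 0.1935.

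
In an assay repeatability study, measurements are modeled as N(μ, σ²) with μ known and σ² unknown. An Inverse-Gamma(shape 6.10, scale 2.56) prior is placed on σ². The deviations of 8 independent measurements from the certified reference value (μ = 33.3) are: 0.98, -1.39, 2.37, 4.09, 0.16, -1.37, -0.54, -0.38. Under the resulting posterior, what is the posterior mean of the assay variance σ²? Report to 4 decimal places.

With known mean μ and an Inverse-Gamma(α, β) prior on σ², the Normal likelihood is conjugate: posterior is Inv-Gamma(α + n/2, β + Σ(xᵢ−μ)²/2).
Σ(xᵢ−μ)² = (0.98)² + (-1.39)² + (2.37)² + (4.09)² + (0.16)² + (-1.37)² + (-0.54)² + (-0.38)² = 27.5760.
Posterior: Inv-Gamma(6.10 + 8/2, 2.56 + 27.5760/2) = Inv-Gamma(10.10, 16.34800).
E[σ²|data] = β/(α−1) = 16.34800/9.10 = 1.7965.

1.7965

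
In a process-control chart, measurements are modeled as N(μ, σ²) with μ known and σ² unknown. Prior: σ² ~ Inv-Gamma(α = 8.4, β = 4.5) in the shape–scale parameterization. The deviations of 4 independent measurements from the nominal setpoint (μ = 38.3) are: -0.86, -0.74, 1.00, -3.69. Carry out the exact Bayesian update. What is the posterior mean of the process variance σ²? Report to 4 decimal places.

1.3246

With known mean μ and an Inverse-Gamma(α, β) prior on σ², the Normal likelihood is conjugate: posterior is Inv-Gamma(α + n/2, β + Σ(xᵢ−μ)²/2).
Σ(xᵢ−μ)² = (-0.86)² + (-0.74)² + (1.00)² + (-3.69)² = 15.9033.
Posterior: Inv-Gamma(8.4 + 4/2, 4.5 + 15.9033/2) = Inv-Gamma(10.40, 12.45165).
E[σ²|data] = β/(α−1) = 12.45165/9.40 = 1.3246.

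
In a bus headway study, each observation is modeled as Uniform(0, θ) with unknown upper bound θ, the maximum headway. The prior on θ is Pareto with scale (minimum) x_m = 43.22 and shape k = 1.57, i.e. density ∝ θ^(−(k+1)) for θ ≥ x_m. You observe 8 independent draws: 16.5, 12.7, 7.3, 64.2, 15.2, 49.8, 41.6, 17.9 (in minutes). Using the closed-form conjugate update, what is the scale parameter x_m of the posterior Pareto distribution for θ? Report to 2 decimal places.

64.20

A Pareto(scale x_m, shape k) prior on the upper bound θ of Uniform(0, θ) is conjugate: posterior is Pareto(max(x_m, max xᵢ), k + n).
Sample maximum = 64.2; prior scale x_m = 43.22 → posterior scale = max = 64.20.
Posterior shape = 1.57 + 8 = 9.57.
Posterior scale x_m = 64.20.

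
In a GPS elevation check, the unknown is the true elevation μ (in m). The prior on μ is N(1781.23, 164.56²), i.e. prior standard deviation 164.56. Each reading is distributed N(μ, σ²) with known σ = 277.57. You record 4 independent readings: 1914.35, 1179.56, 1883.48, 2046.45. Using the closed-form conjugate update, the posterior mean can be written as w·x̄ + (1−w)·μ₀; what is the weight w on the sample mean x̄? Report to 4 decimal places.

0.5844

For Normal data with known variance σ², a Normal(μ₀, σ₀²) prior on μ is conjugate. Posterior precision = 1/σ₀² + n/σ²; posterior mean is the precision-weighted average of μ₀ and x̄.
σ₀² = 164.56² = 27079.9936, σ² = 277.57² = 77045.1049. Prior precision 1/σ₀² = 1/27079.9936; data precision n/σ² = 4/77045.1049.
w = (n/σ²)/(1/σ₀² + n/σ²) = n·σ₀²/(σ² + n·σ₀²) = 4·27079.9936/(77045.1049 + 4·27079.9936) = 108319.9744/185365.0793 = 0.5844.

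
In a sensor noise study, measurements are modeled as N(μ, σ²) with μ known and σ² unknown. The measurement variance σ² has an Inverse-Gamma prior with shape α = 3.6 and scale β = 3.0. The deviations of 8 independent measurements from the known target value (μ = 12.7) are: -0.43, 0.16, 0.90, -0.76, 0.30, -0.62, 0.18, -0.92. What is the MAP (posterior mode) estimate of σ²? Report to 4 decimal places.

0.5204

With known mean μ and an Inverse-Gamma(α, β) prior on σ², the Normal likelihood is conjugate: posterior is Inv-Gamma(α + n/2, β + Σ(xᵢ−μ)²/2).
Σ(xᵢ−μ)² = (-0.43)² + (0.16)² + (0.90)² + (-0.76)² + (0.30)² + (-0.62)² + (0.18)² + (-0.92)² = 2.9513.
Posterior: Inv-Gamma(3.6 + 8/2, 3.0 + 2.9513/2) = Inv-Gamma(7.60, 4.47565).
Mode = β/(α+1) = 4.47565/8.60 = 0.5204.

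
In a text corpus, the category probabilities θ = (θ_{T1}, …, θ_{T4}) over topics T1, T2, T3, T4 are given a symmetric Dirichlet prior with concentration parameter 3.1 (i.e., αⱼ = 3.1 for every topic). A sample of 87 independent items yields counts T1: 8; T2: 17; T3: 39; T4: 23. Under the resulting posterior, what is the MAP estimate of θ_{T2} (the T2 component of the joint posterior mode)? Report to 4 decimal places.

The Dirichlet prior is conjugate to the Multinomial likelihood: each posterior αⱼ = prior αⱼ + observed count nⱼ.
Posterior concentration: (11.1, 20.1, 42.1, 26.1), total = 99.4.
Joint mode component: (α_{T2}−1)/(Σα−K) = 19.1/95.4 = 0.2002.

0.2002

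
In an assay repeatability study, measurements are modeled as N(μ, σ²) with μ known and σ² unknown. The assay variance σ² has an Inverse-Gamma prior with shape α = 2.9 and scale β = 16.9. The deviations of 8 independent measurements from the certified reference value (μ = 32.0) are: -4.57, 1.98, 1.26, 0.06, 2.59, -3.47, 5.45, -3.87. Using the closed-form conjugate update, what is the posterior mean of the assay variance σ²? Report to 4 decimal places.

With known mean μ and an Inverse-Gamma(α, β) prior on σ², the Normal likelihood is conjugate: posterior is Inv-Gamma(α + n/2, β + Σ(xᵢ−μ)²/2).
Σ(xᵢ−μ)² = (-4.57)² + (1.98)² + (1.26)² + (0.06)² + (2.59)² + (-3.47)² + (5.45)² + (-3.87)² = 89.8249.
Posterior: Inv-Gamma(2.9 + 8/2, 16.9 + 89.8249/2) = Inv-Gamma(6.90, 61.81245).
E[σ²|data] = β/(α−1) = 61.81245/5.90 = 10.4767.

10.4767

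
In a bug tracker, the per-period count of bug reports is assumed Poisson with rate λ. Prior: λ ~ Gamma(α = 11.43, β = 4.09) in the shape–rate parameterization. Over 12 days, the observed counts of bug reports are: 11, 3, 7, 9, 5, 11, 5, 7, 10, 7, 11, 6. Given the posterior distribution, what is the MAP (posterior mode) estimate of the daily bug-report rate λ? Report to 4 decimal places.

6.3661

With a Gamma(shape α, rate β) prior, the Poisson likelihood is conjugate: the posterior is Gamma(α + ΣXᵢ, β + n).
Sum of counts S = 92 over n = 12 days.
Posterior: Gamma(α+S, β+n) = Gamma(11.43+92, 4.09+12) = Gamma(103.43, 16.09).
Mode of Gamma(α,β) for α≥1 is (α−1)/β = 102.43/16.09 = 6.3661.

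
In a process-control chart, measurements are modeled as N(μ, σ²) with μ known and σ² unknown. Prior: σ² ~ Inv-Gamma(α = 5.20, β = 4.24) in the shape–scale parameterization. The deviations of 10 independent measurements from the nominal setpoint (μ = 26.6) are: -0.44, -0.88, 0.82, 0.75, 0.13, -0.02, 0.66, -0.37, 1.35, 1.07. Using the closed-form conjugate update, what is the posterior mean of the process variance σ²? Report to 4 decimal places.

With known mean μ and an Inverse-Gamma(α, β) prior on σ², the Normal likelihood is conjugate: posterior is Inv-Gamma(α + n/2, β + Σ(xᵢ−μ)²/2).
Σ(xᵢ−μ)² = (-0.44)² + (-0.88)² + (0.82)² + (0.75)² + (0.13)² + (-0.02)² + (0.66)² + (-0.37)² + (1.35)² + (1.07)² = 5.7601.
Posterior: Inv-Gamma(5.20 + 10/2, 4.24 + 5.7601/2) = Inv-Gamma(10.20, 7.12005).
E[σ²|data] = β/(α−1) = 7.12005/9.20 = 0.7739.

0.7739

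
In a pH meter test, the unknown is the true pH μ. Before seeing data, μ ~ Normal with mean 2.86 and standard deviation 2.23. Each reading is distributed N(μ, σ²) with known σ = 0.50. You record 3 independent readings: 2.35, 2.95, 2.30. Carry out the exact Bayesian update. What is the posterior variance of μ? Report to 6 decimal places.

0.081960

For Normal data with known variance σ², a Normal(μ₀, σ₀²) prior on μ is conjugate. Posterior precision = 1/σ₀² + n/σ²; posterior mean is the precision-weighted average of μ₀ and x̄.
σ₀² = 2.23² = 4.9729, σ² = 0.50² = 0.25; σ² + n·σ₀² = 0.25 + 3·4.9729 = 15.1687.
Posterior precision = 1/σ₀² + n/σ² = 1/4.9729 + 3/0.25 = (σ² + n·σ₀²)/(σ₀²σ²) = 15.1687/(4.9729·0.25); posterior variance σₙ² = σ₀²σ²/(σ² + n·σ₀²) = 4.9729·0.25/15.1687 = 0.081960.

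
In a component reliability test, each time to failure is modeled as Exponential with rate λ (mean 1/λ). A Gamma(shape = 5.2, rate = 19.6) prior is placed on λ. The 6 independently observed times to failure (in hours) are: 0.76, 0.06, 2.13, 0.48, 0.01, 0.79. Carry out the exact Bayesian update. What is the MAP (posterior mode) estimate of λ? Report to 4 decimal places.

0.4280

With a Gamma(shape α, rate β) prior on the exponential rate λ, the posterior after n observations with total T = Σxᵢ is Gamma(α+n, β+T).
Sum of observations T = 4.23 hours; n = 6.
Posterior: Gamma(5.2+6, 19.6+4.23) = Gamma(11.2, 23.83).
Mode = (α−1)/β = 0.4280.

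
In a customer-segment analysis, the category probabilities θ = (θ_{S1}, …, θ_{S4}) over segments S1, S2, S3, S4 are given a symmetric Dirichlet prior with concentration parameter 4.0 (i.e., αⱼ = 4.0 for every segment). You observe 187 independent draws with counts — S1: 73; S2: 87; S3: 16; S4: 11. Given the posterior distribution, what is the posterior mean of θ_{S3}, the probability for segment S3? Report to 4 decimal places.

0.0985

The Dirichlet prior is conjugate to the Multinomial likelihood: each posterior αⱼ = prior αⱼ + observed count nⱼ.
Posterior concentration: (77.0, 91.0, 20.0, 15.0), total = 203.0.
E[θ_{S3}|data] = α_{S3}/Σα = 20.0/203.0 = 0.0985.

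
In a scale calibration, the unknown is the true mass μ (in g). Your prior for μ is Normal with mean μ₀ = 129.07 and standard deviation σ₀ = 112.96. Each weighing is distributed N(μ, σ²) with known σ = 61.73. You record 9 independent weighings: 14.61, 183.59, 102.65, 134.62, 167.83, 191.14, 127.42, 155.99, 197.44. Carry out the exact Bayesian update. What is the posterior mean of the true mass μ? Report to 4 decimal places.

141.2933

For Normal data with known variance σ², a Normal(μ₀, σ₀²) prior on μ is conjugate. Posterior precision = 1/σ₀² + n/σ²; posterior mean is the precision-weighted average of μ₀ and x̄.
Σxᵢ = 14.61 + 183.59 + 102.65 + 134.62 + 167.83 + 191.14 + 127.42 + 155.99 + 197.44 = 1275.29, so n·x̄ = 1275.29.
σ₀² = 112.96² = 12759.9616, σ² = 61.73² = 3810.5929; σ² + n·σ₀² = 3810.5929 + 9·12759.9616 = 118650.2473.
Posterior mean = (μ₀/σ₀² + n·x̄/σ²)/(1/σ₀² + n/σ²) = (σ²·μ₀ + σ₀²·n·x̄)/(σ² + n·σ₀²) = (3810.5929·129.07 + 12759.9616·1275.29)/118650.2473 = 16764484.654467/118650.2473 = 141.2933.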